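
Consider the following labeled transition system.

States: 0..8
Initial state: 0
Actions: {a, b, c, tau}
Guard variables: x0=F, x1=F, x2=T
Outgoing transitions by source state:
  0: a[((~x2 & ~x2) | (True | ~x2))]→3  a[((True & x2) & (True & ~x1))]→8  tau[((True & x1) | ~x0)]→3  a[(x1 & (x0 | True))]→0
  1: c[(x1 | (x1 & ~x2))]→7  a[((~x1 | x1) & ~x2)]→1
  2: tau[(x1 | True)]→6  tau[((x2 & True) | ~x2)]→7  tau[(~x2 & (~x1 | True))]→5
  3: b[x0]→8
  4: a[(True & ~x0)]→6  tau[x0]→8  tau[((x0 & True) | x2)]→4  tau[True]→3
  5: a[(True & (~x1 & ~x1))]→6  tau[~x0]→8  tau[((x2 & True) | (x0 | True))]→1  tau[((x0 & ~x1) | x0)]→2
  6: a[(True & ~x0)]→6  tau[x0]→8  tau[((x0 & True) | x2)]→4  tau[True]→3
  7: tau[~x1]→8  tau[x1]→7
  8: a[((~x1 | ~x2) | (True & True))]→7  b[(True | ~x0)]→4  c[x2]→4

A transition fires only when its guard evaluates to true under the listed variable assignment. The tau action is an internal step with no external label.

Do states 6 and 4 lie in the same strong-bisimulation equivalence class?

Answer: BISIMILAR

Analysis:
Bisimulation quotient by refinement:
  P[0] = {{0,1,2,3,4,5,6,7,8}}
  P[1] = {{0,4,5,6},{1,3},{2,7},{8}}
  P[2] = {{0},{1,3},{2},{4,6},{5},{7},{8}}
Fixed point at round 3; 7 class(es).
6∈{4,6}, 4∈{4,6}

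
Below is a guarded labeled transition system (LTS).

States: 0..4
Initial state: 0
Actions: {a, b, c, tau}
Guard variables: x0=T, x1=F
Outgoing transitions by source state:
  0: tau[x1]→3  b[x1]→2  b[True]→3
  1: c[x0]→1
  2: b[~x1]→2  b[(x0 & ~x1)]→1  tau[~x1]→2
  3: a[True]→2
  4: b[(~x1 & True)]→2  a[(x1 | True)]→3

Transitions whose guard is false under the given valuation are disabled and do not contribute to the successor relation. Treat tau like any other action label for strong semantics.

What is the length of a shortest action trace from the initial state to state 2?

Layered search for 2:
  depth 0: {0}
  depth 1: {3}
  depth 2: {2}
2 enters at depth 2; path b·a

Answer: 2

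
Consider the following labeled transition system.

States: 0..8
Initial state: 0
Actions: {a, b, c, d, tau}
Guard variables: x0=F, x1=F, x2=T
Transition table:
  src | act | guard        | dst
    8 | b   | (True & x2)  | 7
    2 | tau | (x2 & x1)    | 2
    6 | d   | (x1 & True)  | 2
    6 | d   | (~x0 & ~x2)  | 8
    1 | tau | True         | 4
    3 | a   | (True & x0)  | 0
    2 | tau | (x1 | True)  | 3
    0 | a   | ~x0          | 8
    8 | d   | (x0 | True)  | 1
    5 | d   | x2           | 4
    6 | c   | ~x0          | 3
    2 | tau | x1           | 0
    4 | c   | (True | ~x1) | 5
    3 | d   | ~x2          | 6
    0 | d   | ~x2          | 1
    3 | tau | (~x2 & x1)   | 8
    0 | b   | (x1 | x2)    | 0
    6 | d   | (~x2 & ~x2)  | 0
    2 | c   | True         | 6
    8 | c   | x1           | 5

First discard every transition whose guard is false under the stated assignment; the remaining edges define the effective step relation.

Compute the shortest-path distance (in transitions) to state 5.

BFS to 5:
  Layer 0: {0}
  Layer 1: {8}
  Layer 2: {1,7}
  Layer 3: {4}
  Layer 4: {5}
5 enters at depth 4; path a·d·tau·c

Answer: 4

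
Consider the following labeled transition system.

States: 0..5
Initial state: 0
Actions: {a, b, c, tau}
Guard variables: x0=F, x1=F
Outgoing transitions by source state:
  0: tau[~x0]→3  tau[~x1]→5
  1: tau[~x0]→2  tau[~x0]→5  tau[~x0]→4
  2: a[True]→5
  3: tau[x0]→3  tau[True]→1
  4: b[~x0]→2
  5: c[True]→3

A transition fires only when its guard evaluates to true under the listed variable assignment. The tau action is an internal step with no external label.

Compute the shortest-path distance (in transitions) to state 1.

Layered search for 1:
  depth 0: {0}
  depth 1: {3,5}
  depth 2: {1}
1 enters at depth 2; path tau·tau

Answer: 2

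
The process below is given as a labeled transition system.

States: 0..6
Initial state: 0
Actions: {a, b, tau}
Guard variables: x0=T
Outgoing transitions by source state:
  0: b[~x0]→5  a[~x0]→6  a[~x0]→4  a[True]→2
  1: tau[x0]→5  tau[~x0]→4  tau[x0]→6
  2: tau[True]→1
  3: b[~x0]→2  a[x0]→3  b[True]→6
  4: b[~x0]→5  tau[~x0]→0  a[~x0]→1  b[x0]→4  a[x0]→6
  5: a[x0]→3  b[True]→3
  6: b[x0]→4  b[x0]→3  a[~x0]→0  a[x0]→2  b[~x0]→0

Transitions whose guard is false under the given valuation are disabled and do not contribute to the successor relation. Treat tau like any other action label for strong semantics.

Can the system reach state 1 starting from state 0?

Guard filter leaves 13 enabled edge(s).
L0 = {0}
L1 = {2}  now seen {0,2}
L2 = {1}  now seen {0,1,2}
L3 = {5,6}  now seen {0,1,2,5,6}
L4 = {3,4}  now seen {0,1,2,3,4,5,6}
Reachable = {0,1,2,3,4,5,6}
witness 1: a·tau

Answer: REACHABLE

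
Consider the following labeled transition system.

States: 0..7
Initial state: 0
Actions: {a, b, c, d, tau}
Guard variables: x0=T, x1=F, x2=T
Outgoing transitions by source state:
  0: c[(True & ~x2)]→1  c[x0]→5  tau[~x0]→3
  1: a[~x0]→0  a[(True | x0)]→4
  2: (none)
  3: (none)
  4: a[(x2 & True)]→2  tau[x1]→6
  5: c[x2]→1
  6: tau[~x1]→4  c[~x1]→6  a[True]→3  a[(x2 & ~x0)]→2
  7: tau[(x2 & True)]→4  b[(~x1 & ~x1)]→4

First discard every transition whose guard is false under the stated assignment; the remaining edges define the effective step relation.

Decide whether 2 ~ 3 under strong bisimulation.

Answer: BISIMILAR

Analysis:
Refine partition for ~:
  P[0] = {{0,1,2,3,4,5,6,7}}
  P[1] = {{0,5},{1,4},{2,3},{6},{7}}
  P[2] = {{0},{1},{2,3},{4},{5},{6},{7}}
Fixed point at round 3; 7 class(es).
[2]={2,3}  [3]={2,3}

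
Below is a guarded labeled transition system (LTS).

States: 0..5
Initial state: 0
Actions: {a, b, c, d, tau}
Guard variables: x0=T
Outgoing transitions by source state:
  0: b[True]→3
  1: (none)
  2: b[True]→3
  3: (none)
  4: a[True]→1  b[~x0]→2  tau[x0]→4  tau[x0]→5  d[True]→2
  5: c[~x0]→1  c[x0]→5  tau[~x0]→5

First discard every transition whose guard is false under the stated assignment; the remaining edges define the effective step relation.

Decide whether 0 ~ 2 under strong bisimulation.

Bisimulation quotient by refinement:
  round 0: {{0,1,2,3,4,5}}
  round 1: {{0,2},{1,3},{4},{5}}
4 equivalence class(es) (converged in 2)
0∈{0,2}, 2∈{0,2}

Answer: BISIMILAR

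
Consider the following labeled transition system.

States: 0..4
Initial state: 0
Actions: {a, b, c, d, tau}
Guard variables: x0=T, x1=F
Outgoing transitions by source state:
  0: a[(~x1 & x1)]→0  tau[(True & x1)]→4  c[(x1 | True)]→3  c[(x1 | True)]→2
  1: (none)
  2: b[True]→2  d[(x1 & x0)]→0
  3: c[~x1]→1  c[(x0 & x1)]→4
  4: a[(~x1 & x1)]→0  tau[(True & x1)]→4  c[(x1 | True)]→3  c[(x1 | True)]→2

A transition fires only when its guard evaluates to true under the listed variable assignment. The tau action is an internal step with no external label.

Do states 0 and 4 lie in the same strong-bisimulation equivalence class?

Answer: BISIMILAR

Working:
Compute ~ classes (split until stable):
  π0 = {{0,1,2,3,4}}
  π1 = {{0,3,4},{1},{2}}
  π2 = {{0,4},{1},{2},{3}}
Fixed point at round 3; 4 class(es).
class of 0: {0,4}; class of 4: {0,4}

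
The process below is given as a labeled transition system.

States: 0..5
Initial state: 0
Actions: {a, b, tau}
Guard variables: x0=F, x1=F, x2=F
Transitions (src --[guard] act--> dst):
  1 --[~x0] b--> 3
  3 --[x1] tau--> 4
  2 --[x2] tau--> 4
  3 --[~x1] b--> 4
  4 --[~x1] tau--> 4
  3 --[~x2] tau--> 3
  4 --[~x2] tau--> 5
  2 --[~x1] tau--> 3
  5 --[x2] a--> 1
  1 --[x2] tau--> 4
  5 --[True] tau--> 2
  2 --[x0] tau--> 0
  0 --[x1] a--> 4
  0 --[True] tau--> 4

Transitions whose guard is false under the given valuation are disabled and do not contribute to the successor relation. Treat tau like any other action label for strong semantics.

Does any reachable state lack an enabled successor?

R = {0,2,3,4,5}
  0: tau→4  [1 exit(s)]
  2: tau→3  [1 exit(s)]
  3: b→4  tau→3  [2 exit(s)]
  4: tau→4  tau→5  [2 exit(s)]
  5: tau→2  [1 exit(s)]

Answer: DEADLOCK-FREE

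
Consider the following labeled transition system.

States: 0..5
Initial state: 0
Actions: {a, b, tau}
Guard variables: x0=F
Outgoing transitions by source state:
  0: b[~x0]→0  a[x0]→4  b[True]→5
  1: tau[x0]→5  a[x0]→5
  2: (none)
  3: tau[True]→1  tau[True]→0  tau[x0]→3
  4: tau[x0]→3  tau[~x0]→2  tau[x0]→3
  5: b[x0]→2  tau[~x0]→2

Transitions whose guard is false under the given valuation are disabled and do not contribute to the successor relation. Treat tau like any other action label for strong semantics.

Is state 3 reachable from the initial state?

Answer: UNREACHABLE

Analysis:
6 transition(s) survive guard evaluation.
L0 = {0}
L1 = {5}  total {0,5}
L2 = {2}  total {0,2,5}
Reach set: {0,2,5}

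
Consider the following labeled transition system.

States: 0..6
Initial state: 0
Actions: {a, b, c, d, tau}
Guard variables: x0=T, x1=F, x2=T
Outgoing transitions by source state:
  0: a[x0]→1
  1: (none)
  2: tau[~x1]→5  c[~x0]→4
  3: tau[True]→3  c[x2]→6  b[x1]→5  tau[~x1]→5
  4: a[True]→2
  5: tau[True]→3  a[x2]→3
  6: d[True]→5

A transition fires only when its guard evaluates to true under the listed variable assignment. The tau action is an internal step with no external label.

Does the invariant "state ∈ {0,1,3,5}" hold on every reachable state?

Allowed set {0,1,3,5}
R = {0,1}
  0: safe
  1: safe

Answer: INVARIANT HOLDS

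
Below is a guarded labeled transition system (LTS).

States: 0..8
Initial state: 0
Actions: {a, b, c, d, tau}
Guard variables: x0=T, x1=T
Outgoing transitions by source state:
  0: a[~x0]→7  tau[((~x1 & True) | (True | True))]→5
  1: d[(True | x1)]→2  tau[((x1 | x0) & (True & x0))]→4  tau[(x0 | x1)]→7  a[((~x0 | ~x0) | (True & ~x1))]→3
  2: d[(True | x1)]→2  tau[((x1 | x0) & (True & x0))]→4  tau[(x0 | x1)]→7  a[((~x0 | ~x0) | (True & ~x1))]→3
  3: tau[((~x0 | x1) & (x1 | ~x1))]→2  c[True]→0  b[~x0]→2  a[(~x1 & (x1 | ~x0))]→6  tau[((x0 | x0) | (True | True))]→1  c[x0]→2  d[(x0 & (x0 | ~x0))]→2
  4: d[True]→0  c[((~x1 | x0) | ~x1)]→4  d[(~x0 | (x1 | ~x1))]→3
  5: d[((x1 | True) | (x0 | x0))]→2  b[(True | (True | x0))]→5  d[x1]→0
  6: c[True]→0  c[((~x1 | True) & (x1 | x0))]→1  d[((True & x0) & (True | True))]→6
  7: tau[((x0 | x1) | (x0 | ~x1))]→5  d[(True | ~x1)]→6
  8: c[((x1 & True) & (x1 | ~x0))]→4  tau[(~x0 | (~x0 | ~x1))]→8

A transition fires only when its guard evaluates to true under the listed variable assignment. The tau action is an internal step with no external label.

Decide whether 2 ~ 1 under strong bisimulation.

Answer: BISIMILAR

Working:
Compute ~ classes (split until stable):
  π0 = {{0,1,2,3,4,5,6,7,8}}
  π1 = {{0},{1,2,7},{3},{4,6},{5},{8}}
  π2 = {{0},{1,2},{3},{4},{5},{6},{7},{8}}
stable after 3 split(s): 8 block(s)
[2]={1,2}  [1]={1,2}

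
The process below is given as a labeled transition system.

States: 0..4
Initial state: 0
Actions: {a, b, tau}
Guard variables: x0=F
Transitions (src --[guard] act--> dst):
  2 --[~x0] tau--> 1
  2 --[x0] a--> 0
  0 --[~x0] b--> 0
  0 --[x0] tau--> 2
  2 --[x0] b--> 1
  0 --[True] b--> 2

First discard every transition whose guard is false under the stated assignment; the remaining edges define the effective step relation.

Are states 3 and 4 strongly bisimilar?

Answer: BISIMILAR

Trace:
Refine partition for ~:
  round 0: {{0,1,2,3,4}}
  round 1: {{0},{1,3,4},{2}}
stable after 2 split(s): 3 block(s)
class of 3: {1,3,4}; class of 4: {1,3,4}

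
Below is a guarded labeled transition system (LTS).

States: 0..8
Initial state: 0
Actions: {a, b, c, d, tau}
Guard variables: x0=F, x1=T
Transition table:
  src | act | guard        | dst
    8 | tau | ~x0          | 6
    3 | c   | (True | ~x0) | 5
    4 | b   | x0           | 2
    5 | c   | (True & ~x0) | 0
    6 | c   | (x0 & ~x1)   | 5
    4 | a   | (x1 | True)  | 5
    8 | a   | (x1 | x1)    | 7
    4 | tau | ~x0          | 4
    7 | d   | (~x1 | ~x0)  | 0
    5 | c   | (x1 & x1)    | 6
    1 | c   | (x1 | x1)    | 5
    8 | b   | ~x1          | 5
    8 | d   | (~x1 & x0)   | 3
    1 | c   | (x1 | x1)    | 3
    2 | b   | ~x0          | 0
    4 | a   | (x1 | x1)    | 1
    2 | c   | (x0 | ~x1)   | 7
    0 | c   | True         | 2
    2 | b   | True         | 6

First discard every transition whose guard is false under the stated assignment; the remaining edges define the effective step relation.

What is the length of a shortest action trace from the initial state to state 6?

Answer: 2

Trace:
BFS to 6:
  Layer 0: {0}
  Layer 1: {2}
  Layer 2: {6}
depth(6)=2, e.g. c·b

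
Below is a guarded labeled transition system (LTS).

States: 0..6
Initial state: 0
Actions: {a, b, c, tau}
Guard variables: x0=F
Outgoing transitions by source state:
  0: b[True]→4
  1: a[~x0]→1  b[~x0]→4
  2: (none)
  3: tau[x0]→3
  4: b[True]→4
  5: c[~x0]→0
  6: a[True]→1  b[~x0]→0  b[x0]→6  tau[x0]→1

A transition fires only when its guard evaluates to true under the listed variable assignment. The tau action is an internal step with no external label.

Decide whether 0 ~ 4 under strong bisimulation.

Compute ~ classes (split until stable):
  round 0: {{0,1,2,3,4,5,6}}
  round 1: {{0,4},{1,6},{2,3},{5}}
Fixed point at round 2; 4 class(es).
[0]={0,4}  [4]={0,4}

Answer: BISIMILAR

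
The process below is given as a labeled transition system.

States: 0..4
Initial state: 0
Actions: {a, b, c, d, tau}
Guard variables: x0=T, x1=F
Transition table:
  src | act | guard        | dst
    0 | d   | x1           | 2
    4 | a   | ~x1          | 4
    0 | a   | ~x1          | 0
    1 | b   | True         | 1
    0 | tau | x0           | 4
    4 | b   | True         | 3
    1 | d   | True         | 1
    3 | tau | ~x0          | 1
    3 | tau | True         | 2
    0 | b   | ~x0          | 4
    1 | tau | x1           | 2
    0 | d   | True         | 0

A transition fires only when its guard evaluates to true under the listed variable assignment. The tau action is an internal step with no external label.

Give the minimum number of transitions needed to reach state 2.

BFS to 2:
  L0 = {0}
  L1 = {4}
  L2 = {3}
  L3 = {2}
2 enters at depth 3; path tau·b·tau

Answer: 3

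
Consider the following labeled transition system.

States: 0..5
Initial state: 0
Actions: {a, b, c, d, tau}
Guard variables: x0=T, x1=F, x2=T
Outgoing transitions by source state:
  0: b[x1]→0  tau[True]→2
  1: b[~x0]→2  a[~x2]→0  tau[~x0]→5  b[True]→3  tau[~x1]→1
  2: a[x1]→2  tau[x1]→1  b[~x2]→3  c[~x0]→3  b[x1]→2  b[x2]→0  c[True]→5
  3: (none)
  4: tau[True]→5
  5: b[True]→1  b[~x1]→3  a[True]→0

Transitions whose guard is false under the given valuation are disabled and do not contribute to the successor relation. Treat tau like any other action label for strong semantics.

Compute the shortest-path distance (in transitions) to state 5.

Breadth-first toward 5:
  L0 = {0}
  L1 = {2}
  L2 = {5}
first hit 5 at d=2 via tau·c

Answer: 2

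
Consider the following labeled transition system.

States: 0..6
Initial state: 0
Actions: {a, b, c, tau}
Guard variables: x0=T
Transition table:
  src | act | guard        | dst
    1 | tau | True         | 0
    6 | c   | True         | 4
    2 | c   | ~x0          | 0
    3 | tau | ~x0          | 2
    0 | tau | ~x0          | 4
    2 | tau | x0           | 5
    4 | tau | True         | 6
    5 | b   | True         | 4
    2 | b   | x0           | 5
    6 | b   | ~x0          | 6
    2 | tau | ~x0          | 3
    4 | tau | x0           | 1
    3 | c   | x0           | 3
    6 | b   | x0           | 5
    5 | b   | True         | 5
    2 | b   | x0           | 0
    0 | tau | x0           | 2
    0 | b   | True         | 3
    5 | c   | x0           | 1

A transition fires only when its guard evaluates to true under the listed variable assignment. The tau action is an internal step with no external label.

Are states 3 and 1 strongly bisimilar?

Compute ~ classes (split until stable):
  π0 = {{0,1,2,3,4,5,6}}
  π1 = {{0,2},{1,4},{3},{5,6}}
  π2 = {{0},{1},{2},{3},{4},{5},{6}}
Fixed point at round 3; 7 class(es).
class of 3: {3}; class of 1: {1}

Answer: NOT BISIMILAR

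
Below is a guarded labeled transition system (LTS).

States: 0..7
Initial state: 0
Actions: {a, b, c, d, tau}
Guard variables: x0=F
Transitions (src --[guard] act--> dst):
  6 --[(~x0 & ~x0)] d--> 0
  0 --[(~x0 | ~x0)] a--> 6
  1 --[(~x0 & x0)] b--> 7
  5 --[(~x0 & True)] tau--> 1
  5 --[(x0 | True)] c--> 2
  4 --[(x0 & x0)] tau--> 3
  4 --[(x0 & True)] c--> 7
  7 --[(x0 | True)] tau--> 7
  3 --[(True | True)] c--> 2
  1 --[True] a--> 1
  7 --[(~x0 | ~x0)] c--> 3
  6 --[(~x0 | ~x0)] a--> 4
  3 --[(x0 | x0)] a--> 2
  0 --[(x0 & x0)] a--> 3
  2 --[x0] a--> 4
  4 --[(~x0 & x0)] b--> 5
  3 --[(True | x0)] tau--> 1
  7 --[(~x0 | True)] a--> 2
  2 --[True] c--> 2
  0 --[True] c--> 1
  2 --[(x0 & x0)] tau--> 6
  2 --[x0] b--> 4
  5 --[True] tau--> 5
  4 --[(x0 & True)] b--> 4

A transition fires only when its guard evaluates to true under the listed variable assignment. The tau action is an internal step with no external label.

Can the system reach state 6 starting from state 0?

14 transition(s) survive guard evaluation.
depth 0: {0}
depth 1: {1,6}  now seen {0,1,6}
depth 2: {4}  now seen {0,1,4,6}
Reach set: {0,1,4,6}
Path to 6: a

Answer: REACHABLE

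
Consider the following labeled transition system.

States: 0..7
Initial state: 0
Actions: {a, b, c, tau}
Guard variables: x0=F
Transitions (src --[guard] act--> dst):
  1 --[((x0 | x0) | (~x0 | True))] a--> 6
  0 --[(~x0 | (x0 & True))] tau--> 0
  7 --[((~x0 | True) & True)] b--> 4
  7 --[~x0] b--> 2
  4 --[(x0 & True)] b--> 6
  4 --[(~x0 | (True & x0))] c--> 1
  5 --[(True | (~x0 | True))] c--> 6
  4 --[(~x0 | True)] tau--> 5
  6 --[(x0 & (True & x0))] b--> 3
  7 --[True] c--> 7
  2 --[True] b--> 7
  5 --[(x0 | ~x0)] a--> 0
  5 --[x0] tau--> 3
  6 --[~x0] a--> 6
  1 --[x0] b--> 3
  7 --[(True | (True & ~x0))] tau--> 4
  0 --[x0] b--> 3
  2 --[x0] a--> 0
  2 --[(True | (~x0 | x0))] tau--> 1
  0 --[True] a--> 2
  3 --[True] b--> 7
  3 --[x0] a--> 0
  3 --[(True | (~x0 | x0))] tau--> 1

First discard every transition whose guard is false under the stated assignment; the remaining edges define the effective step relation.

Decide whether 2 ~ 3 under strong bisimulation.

Bisimulation quotient by refinement:
  P[0] = {{0,1,2,3,4,5,6,7}}
  P[1] = {{0},{1,6},{2,3},{4},{5},{7}}
Fixed point at round 2; 6 class(es).
2∈{2,3}, 3∈{2,3}

Answer: BISIMILAR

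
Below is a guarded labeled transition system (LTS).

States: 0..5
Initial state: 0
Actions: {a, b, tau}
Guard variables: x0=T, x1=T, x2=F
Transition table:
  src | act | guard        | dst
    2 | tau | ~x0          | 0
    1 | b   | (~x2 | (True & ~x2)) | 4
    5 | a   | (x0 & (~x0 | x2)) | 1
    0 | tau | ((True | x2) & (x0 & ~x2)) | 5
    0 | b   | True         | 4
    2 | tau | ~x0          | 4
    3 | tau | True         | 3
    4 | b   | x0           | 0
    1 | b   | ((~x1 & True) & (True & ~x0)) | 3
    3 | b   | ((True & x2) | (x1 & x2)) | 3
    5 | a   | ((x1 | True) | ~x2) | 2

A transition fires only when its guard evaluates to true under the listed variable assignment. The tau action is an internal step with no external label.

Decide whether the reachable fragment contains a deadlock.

Answer: DEADLOCK at state 2

Trace:
Reachable = {0,2,4,5}
  0: b→4  tau→5  [deg 2]
  2: ∅  [STUCK]
  4: b→0  [deg 1]
  5: a→2  [deg 1]
witness 2: tau·a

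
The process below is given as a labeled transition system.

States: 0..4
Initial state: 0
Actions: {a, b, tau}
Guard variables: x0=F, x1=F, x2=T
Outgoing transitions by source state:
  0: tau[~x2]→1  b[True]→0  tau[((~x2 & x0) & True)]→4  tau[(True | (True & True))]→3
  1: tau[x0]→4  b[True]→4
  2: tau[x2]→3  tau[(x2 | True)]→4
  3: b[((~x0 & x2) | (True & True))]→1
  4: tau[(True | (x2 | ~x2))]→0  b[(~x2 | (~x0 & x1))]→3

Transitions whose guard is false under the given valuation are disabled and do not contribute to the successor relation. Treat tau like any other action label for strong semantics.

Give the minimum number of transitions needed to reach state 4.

BFS to 4:
  Layer 0: {0}
  Layer 1: {3}
  Layer 2: {1}
  Layer 3: {4}
first hit 4 at d=3 via tau·b·b

Answer: 3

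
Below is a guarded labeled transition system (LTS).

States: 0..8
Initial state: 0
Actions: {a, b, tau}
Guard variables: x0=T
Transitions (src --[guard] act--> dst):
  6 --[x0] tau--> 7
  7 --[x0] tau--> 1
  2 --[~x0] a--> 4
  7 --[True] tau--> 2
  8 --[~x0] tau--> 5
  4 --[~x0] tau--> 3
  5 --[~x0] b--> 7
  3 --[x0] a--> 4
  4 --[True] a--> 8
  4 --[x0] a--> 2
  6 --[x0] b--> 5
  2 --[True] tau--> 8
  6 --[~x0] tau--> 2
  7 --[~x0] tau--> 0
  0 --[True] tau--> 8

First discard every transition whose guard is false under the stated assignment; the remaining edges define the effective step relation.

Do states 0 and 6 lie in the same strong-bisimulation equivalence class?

Answer: NOT BISIMILAR

Trace:
Refine partition for ~:
  P[0] = {{0,1,2,3,4,5,6,7,8}}
  P[1] = {{0,2,7},{1,5,8},{3,4},{6}}
  P[2] = {{0,2},{1,5,8},{3},{4},{6},{7}}
Fixed point at round 3; 6 class(es).
0∈{0,2}, 6∈{6}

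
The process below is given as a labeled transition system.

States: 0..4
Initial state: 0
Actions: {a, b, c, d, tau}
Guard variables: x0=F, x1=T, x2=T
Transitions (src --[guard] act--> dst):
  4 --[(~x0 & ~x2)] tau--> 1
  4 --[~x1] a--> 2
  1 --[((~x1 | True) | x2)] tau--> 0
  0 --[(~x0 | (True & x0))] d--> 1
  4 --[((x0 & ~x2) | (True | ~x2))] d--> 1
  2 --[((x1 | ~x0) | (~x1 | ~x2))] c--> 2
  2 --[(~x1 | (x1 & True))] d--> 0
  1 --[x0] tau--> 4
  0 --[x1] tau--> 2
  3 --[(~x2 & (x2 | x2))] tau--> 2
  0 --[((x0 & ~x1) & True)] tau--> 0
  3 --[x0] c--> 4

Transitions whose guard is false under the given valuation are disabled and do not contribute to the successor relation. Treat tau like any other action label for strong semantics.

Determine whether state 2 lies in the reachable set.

Guard filter leaves 6 enabled edge(s).
L0 = {0}
L1 = {1,2}  cumulative {0,1,2}
R = {0,1,2}
Path to 2: tau

Answer: REACHABLE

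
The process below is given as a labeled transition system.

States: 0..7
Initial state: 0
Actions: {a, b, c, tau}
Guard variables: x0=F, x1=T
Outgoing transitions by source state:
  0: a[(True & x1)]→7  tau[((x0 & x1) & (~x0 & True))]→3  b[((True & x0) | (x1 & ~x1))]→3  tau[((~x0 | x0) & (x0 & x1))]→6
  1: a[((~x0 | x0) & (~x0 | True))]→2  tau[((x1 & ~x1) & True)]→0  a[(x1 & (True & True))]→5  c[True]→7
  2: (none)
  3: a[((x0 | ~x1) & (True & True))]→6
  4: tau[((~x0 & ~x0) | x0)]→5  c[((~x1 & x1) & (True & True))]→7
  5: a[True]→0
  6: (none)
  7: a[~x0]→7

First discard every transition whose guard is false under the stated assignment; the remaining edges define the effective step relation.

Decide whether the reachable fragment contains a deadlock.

Reachable = {0,7}
  0: a→7  [1 out]
  7: a→7  [1 out]

Answer: DEADLOCK-FREE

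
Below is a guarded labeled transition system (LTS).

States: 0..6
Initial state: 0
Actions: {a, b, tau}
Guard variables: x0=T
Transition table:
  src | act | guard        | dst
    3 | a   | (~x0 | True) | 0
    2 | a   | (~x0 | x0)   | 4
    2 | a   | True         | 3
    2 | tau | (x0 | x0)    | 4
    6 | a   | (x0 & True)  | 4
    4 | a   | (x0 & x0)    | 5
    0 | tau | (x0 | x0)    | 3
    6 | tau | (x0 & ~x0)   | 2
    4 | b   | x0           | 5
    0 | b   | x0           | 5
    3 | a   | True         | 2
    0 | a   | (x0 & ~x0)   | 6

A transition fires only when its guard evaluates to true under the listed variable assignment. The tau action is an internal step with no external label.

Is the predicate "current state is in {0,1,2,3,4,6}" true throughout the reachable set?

Answer: INVARIANT VIOLATED at state 5

Analysis:
Inv-set: {0,1,2,3,4,6}
Reach set: {0,2,3,4,5}
  0: safe
  2: safe
  3: safe
  4: safe
  5: outside
witness against invariant: b → 5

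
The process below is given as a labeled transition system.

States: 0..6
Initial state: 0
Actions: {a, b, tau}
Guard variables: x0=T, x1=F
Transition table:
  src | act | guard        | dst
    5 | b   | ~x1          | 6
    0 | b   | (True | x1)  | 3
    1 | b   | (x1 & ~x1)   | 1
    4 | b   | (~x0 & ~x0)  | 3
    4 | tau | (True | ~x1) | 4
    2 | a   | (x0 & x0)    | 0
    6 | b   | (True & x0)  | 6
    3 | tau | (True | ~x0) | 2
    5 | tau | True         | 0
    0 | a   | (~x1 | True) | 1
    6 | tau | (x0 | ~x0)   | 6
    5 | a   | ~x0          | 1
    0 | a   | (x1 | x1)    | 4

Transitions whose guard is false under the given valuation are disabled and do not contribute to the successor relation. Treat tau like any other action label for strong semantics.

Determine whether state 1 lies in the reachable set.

Answer: REACHABLE

Trace:
After dropping false guards: 9 live edges.
Layer 0: {0}
Layer 1: {1,3}  now seen {0,1,3}
Layer 2: {2}  now seen {0,1,2,3}
Reachable = {0,1,2,3}
witness 1: a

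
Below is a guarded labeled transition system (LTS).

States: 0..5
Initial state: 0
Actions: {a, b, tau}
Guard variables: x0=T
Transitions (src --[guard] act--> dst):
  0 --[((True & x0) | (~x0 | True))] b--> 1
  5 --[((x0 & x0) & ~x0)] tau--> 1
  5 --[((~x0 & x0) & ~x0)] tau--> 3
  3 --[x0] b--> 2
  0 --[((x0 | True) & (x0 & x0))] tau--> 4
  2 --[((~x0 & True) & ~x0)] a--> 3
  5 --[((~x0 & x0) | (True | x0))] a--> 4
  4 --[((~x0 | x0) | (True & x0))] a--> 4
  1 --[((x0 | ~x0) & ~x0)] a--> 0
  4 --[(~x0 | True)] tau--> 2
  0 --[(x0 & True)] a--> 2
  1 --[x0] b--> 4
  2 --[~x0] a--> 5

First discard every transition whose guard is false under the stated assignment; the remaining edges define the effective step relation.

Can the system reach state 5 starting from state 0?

After dropping false guards: 8 live edges.
L0 = {0}
L1 = {1,2,4}  total {0,1,2,4}
Reachable = {0,1,2,4}

Answer: UNREACHABLE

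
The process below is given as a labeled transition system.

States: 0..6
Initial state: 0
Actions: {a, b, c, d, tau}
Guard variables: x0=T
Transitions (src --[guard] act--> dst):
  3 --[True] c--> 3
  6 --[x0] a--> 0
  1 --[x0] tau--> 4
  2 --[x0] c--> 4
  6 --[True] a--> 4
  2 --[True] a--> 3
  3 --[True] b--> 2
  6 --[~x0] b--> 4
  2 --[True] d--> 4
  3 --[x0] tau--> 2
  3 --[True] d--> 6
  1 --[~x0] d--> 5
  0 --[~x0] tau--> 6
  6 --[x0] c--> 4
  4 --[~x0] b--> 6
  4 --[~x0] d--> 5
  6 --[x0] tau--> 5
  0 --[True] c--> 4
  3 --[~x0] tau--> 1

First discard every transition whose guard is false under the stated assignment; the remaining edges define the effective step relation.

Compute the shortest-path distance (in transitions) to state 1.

Answer: UNREACHABLE

Trace:
Layered search for 1:
  L0 = {0}
  L1 = {4}
1 never appears.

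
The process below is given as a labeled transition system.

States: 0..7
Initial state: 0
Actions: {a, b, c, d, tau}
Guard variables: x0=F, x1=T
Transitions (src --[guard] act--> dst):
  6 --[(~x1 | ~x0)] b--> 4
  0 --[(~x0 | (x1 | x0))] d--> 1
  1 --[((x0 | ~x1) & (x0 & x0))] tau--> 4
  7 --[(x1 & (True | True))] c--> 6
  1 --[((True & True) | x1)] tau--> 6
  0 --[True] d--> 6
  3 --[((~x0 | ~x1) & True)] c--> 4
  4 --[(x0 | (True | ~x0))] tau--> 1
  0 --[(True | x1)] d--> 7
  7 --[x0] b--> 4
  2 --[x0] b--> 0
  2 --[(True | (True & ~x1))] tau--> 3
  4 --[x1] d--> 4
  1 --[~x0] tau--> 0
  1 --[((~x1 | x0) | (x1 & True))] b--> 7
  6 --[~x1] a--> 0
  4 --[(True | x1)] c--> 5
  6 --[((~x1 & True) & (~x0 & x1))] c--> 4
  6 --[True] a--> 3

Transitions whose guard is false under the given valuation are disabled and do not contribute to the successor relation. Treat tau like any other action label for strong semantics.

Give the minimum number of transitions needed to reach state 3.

Breadth-first toward 3:
  depth 0: {0}
  depth 1: {1,6,7}
  depth 2: {3,4}
3 enters at depth 2; path d·a

Answer: 2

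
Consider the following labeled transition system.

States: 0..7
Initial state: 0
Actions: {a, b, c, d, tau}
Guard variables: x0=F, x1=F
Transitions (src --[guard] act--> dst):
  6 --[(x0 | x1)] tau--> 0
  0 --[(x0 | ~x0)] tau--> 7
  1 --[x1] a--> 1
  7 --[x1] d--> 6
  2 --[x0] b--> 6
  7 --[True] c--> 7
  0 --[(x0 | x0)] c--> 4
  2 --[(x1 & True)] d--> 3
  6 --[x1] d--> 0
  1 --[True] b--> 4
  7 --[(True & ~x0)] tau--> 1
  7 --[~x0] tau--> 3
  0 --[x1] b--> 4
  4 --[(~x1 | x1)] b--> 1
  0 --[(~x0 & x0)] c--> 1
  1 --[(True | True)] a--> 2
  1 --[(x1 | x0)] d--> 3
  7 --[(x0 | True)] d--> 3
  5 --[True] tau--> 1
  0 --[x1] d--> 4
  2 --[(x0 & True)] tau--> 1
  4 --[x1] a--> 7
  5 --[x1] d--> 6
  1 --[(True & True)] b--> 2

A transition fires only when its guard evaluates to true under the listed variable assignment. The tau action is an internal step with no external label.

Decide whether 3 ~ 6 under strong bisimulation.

Answer: BISIMILAR

Analysis:
Refine partition for ~:
  P[0] = {{0,1,2,3,4,5,6,7}}
  P[1] = {{0,5},{1},{2,3,6},{4},{7}}
  P[2] = {{0},{1},{2,3,6},{4},{5},{7}}
Fixed point at round 3; 6 class(es).
class of 3: {2,3,6}; class of 6: {2,3,6}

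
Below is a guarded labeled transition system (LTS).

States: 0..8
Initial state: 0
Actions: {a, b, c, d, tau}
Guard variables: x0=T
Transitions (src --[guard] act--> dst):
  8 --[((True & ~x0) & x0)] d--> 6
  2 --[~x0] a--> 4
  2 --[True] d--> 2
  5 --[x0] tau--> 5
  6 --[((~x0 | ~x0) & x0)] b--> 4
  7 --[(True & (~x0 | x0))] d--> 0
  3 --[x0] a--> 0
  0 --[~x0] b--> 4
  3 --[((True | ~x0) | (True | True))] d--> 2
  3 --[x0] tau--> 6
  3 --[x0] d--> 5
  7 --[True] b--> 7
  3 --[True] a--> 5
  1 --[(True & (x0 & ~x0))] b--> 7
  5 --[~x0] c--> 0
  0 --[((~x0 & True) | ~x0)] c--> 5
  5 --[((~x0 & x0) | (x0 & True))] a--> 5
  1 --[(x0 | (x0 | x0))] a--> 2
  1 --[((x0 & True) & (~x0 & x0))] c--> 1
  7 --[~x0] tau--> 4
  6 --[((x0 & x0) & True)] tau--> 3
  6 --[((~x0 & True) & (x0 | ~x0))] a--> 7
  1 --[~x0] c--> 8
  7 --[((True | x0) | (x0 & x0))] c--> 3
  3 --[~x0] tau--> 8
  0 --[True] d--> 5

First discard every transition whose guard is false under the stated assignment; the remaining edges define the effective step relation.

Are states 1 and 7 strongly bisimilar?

Compute ~ classes (split until stable):
  π0 = {{0,1,2,3,4,5,6,7,8}}
  π1 = {{0,2},{1},{3},{4,8},{5},{6},{7}}
  π2 = {{0},{1},{2},{3},{4,8},{5},{6},{7}}
8 equivalence class(es) (converged in 3)
1∈{1}, 7∈{7}

Answer: NOT BISIMILAR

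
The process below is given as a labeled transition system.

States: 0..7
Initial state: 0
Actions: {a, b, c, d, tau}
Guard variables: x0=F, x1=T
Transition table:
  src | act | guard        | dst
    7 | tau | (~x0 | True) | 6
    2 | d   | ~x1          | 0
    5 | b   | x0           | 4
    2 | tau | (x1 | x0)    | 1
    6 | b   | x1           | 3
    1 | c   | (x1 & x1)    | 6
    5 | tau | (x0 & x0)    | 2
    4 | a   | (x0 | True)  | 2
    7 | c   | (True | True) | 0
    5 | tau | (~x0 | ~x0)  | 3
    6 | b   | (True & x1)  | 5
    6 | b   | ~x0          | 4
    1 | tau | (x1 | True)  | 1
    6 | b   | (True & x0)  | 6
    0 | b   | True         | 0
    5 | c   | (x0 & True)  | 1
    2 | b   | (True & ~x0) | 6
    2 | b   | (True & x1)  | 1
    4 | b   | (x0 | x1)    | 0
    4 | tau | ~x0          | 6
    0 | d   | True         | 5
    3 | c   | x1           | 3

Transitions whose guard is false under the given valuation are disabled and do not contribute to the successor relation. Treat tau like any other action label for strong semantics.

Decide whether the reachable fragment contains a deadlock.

Answer: DEADLOCK-FREE

Analysis:
R = {0,3,5}
  0: b→0  d→5  [deg 2]
  3: c→3  [deg 1]
  5: tau→3  [deg 1]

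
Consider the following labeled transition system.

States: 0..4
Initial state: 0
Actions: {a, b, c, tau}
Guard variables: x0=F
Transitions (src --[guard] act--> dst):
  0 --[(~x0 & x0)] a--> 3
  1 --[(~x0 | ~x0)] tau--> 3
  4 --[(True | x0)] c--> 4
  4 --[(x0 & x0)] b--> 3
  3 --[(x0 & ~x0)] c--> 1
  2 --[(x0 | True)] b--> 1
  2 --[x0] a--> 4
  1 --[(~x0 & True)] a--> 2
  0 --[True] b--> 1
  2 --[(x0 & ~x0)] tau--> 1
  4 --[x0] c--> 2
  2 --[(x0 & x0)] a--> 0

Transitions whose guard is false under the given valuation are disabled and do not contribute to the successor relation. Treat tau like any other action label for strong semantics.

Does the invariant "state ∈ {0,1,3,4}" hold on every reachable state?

Allowed set {0,1,3,4}
Reach set: {0,1,2,3}
  0: ✓
  1: ✓
  2: VIOLATES
  3: ✓
reach 2 via b·a — violates

Answer: INVARIANT VIOLATED at state 2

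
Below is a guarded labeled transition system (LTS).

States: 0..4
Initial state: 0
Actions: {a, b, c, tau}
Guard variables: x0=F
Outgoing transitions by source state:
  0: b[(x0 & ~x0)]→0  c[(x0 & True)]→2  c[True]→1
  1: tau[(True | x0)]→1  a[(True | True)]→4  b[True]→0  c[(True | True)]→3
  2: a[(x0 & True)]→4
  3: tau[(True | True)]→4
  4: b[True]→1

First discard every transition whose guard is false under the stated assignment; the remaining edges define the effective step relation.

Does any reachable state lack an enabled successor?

Reachable = {0,1,3,4}
  0: c→1  [deg 1]
  1: a→4  b→0  c→3  tau→1  [deg 4]
  3: tau→4  [deg 1]
  4: b→1  [deg 1]

Answer: DEADLOCK-FREE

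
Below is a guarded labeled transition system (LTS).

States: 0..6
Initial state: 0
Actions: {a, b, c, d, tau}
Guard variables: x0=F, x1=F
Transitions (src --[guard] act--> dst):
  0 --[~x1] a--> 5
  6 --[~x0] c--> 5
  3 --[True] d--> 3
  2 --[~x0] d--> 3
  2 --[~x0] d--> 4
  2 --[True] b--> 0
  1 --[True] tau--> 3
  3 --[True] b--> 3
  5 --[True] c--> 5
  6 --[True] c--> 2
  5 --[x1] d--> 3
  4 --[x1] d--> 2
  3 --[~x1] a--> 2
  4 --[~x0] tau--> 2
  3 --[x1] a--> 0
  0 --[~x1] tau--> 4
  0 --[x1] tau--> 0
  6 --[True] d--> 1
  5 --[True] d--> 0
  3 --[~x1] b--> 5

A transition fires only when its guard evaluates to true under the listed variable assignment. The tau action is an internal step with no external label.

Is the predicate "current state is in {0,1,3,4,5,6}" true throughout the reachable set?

Answer: INVARIANT VIOLATED at state 2

Trace:
Inv-set: {0,1,3,4,5,6}
Reach set: {0,2,3,4,5}
  0: safe
  2: ✗ unsafe
  3: safe
  4: safe
  5: safe
witness against invariant: tau·tau → 2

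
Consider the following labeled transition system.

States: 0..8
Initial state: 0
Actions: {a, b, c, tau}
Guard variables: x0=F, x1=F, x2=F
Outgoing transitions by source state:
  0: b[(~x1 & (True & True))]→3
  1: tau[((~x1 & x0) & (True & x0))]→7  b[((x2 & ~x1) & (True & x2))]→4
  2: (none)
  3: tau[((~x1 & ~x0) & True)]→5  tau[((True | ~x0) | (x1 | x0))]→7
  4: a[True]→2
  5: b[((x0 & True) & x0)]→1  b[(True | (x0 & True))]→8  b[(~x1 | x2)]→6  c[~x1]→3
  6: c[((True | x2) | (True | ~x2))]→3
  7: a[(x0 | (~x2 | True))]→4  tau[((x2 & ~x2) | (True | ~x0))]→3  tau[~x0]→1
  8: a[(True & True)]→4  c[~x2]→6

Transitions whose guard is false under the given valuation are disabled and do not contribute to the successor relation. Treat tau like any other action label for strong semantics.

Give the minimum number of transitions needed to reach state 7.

Answer: 2

Working:
Breadth-first toward 7:
  depth 0: {0}
  depth 1: {3}
  depth 2: {5,7}
7 enters at depth 2; path b·tau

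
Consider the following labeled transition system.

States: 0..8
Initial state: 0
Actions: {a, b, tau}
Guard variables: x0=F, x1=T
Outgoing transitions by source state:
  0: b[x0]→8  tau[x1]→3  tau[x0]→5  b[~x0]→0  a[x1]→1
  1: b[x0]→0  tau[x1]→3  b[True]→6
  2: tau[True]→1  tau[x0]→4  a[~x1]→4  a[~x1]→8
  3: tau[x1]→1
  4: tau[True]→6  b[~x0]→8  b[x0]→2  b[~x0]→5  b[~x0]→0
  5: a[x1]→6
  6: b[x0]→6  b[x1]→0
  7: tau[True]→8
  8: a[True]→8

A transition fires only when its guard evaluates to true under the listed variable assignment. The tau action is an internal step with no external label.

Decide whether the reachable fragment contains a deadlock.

Reach set: {0,1,3,6}
  0: a→1  b→0  tau→3  [3 out]
  1: b→6  tau→3  [2 out]
  3: tau→1  [1 out]
  6: b→0  [1 out]

Answer: DEADLOCK-FREE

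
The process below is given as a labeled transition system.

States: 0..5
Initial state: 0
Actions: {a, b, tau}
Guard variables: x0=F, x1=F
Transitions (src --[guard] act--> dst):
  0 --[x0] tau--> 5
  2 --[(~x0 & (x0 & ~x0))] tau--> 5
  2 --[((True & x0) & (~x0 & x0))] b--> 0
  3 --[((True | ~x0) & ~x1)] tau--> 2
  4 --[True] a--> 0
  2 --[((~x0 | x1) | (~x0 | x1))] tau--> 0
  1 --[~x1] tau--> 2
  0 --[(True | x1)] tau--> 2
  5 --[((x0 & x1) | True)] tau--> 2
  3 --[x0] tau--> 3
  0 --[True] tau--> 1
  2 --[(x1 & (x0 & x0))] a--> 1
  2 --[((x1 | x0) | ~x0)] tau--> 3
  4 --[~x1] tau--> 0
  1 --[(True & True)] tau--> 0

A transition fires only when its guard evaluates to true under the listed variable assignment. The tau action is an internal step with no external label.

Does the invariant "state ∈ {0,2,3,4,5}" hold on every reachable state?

Answer: INVARIANT VIOLATED at state 1

Working:
Safe = {0,2,3,4,5}
Reach set: {0,1,2,3}
  0: ✓
  1: ✗ unsafe
  2: ✓
  3: ✓
counterexample path to 1: tau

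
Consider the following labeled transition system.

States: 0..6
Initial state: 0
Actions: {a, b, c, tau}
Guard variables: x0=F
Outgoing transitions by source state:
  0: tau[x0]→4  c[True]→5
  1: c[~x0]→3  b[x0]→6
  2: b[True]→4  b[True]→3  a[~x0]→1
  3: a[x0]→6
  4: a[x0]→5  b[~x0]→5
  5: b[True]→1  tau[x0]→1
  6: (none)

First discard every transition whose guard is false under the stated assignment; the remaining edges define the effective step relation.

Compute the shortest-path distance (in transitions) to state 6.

Answer: UNREACHABLE

Trace:
Breadth-first toward 6:
  Layer 0: {0}
  Layer 1: {5}
  Layer 2: {1}
  Layer 3: {3}
6 never appears.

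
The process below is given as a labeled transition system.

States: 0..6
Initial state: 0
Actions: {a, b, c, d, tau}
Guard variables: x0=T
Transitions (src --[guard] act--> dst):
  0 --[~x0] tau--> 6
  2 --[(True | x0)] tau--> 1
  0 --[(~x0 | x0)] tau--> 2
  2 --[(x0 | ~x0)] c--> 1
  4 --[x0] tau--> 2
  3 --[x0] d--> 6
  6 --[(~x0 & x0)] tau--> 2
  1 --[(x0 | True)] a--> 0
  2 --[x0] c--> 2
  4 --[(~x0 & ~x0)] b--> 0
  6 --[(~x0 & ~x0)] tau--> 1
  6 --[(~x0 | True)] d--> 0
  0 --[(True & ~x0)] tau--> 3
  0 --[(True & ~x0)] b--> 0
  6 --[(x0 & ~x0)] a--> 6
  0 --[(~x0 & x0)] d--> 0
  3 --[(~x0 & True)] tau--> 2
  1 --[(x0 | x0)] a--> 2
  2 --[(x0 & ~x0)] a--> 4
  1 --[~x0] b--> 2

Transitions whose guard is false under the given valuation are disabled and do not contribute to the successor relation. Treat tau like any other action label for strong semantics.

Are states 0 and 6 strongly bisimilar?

Refine partition for ~:
  round 0: {{0,1,2,3,4,5,6}}
  round 1: {{0,4},{1},{2},{3,6},{5}}
  round 2: {{0,4},{1},{2},{3},{5},{6}}
Fixed point at round 3; 6 class(es).
0∈{0,4}, 6∈{6}

Answer: NOT BISIMILAR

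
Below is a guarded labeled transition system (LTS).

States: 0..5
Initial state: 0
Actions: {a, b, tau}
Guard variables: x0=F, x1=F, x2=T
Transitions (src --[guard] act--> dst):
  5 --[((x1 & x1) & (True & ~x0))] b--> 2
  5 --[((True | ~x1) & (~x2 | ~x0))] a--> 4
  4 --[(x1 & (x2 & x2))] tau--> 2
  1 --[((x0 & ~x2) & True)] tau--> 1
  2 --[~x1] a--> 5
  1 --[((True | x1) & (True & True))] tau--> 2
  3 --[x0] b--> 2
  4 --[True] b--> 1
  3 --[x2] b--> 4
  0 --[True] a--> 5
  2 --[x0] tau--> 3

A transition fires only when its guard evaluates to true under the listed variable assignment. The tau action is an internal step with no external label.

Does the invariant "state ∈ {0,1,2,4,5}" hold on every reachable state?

Inv-set: {0,1,2,4,5}
Reachable = {0,1,2,4,5}
  0: ✓
  1: ✓
  2: ✓
  4: ✓
  5: ✓

Answer: INVARIANT HOLDS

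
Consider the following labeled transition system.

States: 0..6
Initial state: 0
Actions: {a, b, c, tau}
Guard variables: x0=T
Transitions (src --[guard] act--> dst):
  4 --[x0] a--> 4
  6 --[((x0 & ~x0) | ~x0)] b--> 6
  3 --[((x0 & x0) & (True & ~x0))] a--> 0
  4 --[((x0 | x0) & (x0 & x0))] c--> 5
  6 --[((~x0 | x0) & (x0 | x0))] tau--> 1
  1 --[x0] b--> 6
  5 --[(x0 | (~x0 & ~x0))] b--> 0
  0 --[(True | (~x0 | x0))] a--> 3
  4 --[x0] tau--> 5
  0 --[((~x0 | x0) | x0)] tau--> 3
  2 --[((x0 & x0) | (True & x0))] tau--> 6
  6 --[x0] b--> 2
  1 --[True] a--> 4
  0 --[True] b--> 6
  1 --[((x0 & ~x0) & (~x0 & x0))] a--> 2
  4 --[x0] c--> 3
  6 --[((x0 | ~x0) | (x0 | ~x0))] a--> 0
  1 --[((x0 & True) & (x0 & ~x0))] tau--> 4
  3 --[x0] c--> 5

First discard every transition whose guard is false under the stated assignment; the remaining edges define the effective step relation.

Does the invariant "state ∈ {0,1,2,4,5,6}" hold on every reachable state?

Inv-set: {0,1,2,4,5,6}
Reach set: {0,1,2,3,4,5,6}
  0: ok
  1: ok
  2: ok
  3: outside
  4: ok
  5: ok
  6: ok
reach 3 via a — violates

Answer: INVARIANT VIOLATED at state 3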